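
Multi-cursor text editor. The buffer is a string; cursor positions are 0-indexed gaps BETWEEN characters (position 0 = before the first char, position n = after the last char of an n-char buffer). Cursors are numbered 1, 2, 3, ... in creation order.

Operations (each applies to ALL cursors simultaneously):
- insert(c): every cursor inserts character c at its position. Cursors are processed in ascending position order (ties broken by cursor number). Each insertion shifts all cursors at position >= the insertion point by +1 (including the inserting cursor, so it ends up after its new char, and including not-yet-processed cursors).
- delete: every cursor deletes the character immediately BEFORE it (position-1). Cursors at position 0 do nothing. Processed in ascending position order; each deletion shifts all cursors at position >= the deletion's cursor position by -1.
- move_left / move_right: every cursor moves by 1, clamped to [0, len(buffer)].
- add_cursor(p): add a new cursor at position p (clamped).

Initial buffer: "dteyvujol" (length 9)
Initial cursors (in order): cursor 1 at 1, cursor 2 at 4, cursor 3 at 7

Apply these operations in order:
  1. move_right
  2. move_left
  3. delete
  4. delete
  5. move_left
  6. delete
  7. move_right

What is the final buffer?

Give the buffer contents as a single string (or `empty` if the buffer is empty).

Answer: vol

Derivation:
After op 1 (move_right): buffer="dteyvujol" (len 9), cursors c1@2 c2@5 c3@8, authorship .........
After op 2 (move_left): buffer="dteyvujol" (len 9), cursors c1@1 c2@4 c3@7, authorship .........
After op 3 (delete): buffer="tevuol" (len 6), cursors c1@0 c2@2 c3@4, authorship ......
After op 4 (delete): buffer="tvol" (len 4), cursors c1@0 c2@1 c3@2, authorship ....
After op 5 (move_left): buffer="tvol" (len 4), cursors c1@0 c2@0 c3@1, authorship ....
After op 6 (delete): buffer="vol" (len 3), cursors c1@0 c2@0 c3@0, authorship ...
After op 7 (move_right): buffer="vol" (len 3), cursors c1@1 c2@1 c3@1, authorship ...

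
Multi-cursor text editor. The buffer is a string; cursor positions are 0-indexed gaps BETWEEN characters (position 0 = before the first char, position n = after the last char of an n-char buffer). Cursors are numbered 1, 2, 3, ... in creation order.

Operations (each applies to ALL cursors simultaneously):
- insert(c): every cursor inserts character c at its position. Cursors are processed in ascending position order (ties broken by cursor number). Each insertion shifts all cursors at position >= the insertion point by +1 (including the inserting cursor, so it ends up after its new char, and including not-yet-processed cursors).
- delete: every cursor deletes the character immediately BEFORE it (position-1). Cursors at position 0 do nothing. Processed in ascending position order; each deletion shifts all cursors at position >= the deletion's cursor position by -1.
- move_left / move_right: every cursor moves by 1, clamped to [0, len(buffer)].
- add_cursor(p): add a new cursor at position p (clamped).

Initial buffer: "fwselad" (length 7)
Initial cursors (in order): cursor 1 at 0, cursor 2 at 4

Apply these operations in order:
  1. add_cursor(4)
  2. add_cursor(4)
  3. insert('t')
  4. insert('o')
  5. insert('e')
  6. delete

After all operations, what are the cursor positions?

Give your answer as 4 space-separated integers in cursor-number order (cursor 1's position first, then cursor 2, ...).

Answer: 2 12 12 12

Derivation:
After op 1 (add_cursor(4)): buffer="fwselad" (len 7), cursors c1@0 c2@4 c3@4, authorship .......
After op 2 (add_cursor(4)): buffer="fwselad" (len 7), cursors c1@0 c2@4 c3@4 c4@4, authorship .......
After op 3 (insert('t')): buffer="tfwsetttlad" (len 11), cursors c1@1 c2@8 c3@8 c4@8, authorship 1....234...
After op 4 (insert('o')): buffer="tofwsetttooolad" (len 15), cursors c1@2 c2@12 c3@12 c4@12, authorship 11....234234...
After op 5 (insert('e')): buffer="toefwsetttoooeeelad" (len 19), cursors c1@3 c2@16 c3@16 c4@16, authorship 111....234234234...
After op 6 (delete): buffer="tofwsetttooolad" (len 15), cursors c1@2 c2@12 c3@12 c4@12, authorship 11....234234...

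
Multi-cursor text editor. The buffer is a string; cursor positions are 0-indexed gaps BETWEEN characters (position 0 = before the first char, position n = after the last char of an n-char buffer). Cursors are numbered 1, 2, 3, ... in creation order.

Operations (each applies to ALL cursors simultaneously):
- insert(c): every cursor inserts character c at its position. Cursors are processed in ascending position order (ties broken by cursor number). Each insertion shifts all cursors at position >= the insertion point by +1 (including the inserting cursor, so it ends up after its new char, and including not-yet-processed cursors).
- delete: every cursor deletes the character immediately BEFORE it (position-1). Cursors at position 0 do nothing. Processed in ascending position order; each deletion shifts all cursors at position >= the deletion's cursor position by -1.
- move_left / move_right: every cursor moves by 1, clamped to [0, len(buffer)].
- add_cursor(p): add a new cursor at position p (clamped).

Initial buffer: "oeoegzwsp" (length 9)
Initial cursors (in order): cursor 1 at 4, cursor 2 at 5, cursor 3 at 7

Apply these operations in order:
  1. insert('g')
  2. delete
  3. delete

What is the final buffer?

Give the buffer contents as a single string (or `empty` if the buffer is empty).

Answer: oeozsp

Derivation:
After op 1 (insert('g')): buffer="oeoegggzwgsp" (len 12), cursors c1@5 c2@7 c3@10, authorship ....1.2..3..
After op 2 (delete): buffer="oeoegzwsp" (len 9), cursors c1@4 c2@5 c3@7, authorship .........
After op 3 (delete): buffer="oeozsp" (len 6), cursors c1@3 c2@3 c3@4, authorship ......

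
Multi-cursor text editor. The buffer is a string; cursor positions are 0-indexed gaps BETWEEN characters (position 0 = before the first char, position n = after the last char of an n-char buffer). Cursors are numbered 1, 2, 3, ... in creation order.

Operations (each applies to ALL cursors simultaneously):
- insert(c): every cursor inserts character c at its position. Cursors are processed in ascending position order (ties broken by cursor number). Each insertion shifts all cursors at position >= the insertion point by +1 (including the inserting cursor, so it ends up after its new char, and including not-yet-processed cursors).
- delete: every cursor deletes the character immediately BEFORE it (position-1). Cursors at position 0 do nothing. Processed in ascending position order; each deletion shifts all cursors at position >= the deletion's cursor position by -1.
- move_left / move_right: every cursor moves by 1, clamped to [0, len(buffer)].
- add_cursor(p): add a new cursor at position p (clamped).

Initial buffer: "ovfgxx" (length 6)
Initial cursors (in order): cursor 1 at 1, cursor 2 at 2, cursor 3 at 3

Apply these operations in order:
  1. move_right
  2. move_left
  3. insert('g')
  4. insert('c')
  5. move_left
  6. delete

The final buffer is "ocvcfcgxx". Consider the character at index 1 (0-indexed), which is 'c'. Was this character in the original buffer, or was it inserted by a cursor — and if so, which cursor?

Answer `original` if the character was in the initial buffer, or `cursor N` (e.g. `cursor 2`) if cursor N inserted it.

After op 1 (move_right): buffer="ovfgxx" (len 6), cursors c1@2 c2@3 c3@4, authorship ......
After op 2 (move_left): buffer="ovfgxx" (len 6), cursors c1@1 c2@2 c3@3, authorship ......
After op 3 (insert('g')): buffer="ogvgfggxx" (len 9), cursors c1@2 c2@4 c3@6, authorship .1.2.3...
After op 4 (insert('c')): buffer="ogcvgcfgcgxx" (len 12), cursors c1@3 c2@6 c3@9, authorship .11.22.33...
After op 5 (move_left): buffer="ogcvgcfgcgxx" (len 12), cursors c1@2 c2@5 c3@8, authorship .11.22.33...
After op 6 (delete): buffer="ocvcfcgxx" (len 9), cursors c1@1 c2@3 c3@5, authorship .1.2.3...
Authorship (.=original, N=cursor N): . 1 . 2 . 3 . . .
Index 1: author = 1

Answer: cursor 1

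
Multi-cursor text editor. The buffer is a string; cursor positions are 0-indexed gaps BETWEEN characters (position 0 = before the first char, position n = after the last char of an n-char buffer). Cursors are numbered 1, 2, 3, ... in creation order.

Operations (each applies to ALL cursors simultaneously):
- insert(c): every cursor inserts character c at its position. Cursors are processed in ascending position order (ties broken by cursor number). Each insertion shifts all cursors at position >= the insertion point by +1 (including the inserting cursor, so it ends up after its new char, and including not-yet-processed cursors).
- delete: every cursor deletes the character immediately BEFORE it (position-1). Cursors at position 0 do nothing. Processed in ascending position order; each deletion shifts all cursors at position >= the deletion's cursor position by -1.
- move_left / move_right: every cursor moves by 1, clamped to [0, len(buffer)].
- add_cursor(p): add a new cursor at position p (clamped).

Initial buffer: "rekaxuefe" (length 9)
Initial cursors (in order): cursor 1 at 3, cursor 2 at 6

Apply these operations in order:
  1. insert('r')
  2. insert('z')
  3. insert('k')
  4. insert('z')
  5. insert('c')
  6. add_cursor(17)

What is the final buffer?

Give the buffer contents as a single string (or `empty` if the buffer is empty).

After op 1 (insert('r')): buffer="rekraxurefe" (len 11), cursors c1@4 c2@8, authorship ...1...2...
After op 2 (insert('z')): buffer="rekrzaxurzefe" (len 13), cursors c1@5 c2@10, authorship ...11...22...
After op 3 (insert('k')): buffer="rekrzkaxurzkefe" (len 15), cursors c1@6 c2@12, authorship ...111...222...
After op 4 (insert('z')): buffer="rekrzkzaxurzkzefe" (len 17), cursors c1@7 c2@14, authorship ...1111...2222...
After op 5 (insert('c')): buffer="rekrzkzcaxurzkzcefe" (len 19), cursors c1@8 c2@16, authorship ...11111...22222...
After op 6 (add_cursor(17)): buffer="rekrzkzcaxurzkzcefe" (len 19), cursors c1@8 c2@16 c3@17, authorship ...11111...22222...

Answer: rekrzkzcaxurzkzcefe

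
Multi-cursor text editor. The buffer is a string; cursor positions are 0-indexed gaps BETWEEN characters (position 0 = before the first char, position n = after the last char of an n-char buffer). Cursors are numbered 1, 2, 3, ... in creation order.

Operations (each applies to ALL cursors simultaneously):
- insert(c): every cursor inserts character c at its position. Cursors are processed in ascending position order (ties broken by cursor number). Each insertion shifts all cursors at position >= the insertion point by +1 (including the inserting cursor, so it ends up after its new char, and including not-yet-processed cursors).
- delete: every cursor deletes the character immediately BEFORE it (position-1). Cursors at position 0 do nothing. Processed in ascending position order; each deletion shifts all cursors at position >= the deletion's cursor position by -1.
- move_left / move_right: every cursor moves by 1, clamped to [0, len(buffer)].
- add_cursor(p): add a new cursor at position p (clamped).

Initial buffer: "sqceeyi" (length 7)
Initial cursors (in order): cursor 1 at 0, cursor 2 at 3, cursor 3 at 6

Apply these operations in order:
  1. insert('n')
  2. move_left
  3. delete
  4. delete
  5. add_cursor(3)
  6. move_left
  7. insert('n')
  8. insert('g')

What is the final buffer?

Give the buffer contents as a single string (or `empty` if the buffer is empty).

After op 1 (insert('n')): buffer="nsqcneeyni" (len 10), cursors c1@1 c2@5 c3@9, authorship 1...2...3.
After op 2 (move_left): buffer="nsqcneeyni" (len 10), cursors c1@0 c2@4 c3@8, authorship 1...2...3.
After op 3 (delete): buffer="nsqneeni" (len 8), cursors c1@0 c2@3 c3@6, authorship 1..2..3.
After op 4 (delete): buffer="nsneni" (len 6), cursors c1@0 c2@2 c3@4, authorship 1.2.3.
After op 5 (add_cursor(3)): buffer="nsneni" (len 6), cursors c1@0 c2@2 c4@3 c3@4, authorship 1.2.3.
After op 6 (move_left): buffer="nsneni" (len 6), cursors c1@0 c2@1 c4@2 c3@3, authorship 1.2.3.
After op 7 (insert('n')): buffer="nnnsnnneni" (len 10), cursors c1@1 c2@3 c4@5 c3@7, authorship 112.423.3.
After op 8 (insert('g')): buffer="ngnngsngnngeni" (len 14), cursors c1@2 c2@5 c4@8 c3@11, authorship 11122.44233.3.

Answer: ngnngsngnngeni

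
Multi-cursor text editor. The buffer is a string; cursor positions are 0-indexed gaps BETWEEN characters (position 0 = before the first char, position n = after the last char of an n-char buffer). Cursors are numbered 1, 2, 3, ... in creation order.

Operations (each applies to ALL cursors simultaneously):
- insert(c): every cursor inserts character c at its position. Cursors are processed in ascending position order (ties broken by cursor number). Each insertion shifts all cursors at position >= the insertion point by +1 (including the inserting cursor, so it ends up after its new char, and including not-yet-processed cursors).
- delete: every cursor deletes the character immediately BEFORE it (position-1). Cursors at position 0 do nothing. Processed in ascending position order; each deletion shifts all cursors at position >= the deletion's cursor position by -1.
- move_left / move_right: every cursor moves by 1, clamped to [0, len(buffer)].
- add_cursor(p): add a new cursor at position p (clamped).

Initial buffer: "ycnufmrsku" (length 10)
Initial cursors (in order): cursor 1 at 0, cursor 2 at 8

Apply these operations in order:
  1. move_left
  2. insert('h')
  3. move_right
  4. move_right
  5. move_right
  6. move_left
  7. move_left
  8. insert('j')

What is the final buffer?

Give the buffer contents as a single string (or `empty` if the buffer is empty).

After op 1 (move_left): buffer="ycnufmrsku" (len 10), cursors c1@0 c2@7, authorship ..........
After op 2 (insert('h')): buffer="hycnufmrhsku" (len 12), cursors c1@1 c2@9, authorship 1.......2...
After op 3 (move_right): buffer="hycnufmrhsku" (len 12), cursors c1@2 c2@10, authorship 1.......2...
After op 4 (move_right): buffer="hycnufmrhsku" (len 12), cursors c1@3 c2@11, authorship 1.......2...
After op 5 (move_right): buffer="hycnufmrhsku" (len 12), cursors c1@4 c2@12, authorship 1.......2...
After op 6 (move_left): buffer="hycnufmrhsku" (len 12), cursors c1@3 c2@11, authorship 1.......2...
After op 7 (move_left): buffer="hycnufmrhsku" (len 12), cursors c1@2 c2@10, authorship 1.......2...
After op 8 (insert('j')): buffer="hyjcnufmrhsjku" (len 14), cursors c1@3 c2@12, authorship 1.1......2.2..

Answer: hyjcnufmrhsjku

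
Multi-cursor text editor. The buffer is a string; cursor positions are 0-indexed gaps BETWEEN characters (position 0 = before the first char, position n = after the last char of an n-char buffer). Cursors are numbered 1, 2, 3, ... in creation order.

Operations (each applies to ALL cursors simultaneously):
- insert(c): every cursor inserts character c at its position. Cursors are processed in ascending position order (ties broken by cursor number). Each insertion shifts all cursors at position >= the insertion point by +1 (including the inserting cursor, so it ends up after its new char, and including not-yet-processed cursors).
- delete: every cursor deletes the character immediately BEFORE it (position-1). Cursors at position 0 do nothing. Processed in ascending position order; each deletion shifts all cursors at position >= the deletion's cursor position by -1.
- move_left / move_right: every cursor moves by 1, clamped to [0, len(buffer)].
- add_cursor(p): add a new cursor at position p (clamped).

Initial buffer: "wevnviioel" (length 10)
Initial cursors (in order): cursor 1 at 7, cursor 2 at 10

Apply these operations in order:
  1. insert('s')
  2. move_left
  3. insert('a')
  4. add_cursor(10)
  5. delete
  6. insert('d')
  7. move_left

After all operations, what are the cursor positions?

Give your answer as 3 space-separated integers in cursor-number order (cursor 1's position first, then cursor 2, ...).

After op 1 (insert('s')): buffer="wevnviisoels" (len 12), cursors c1@8 c2@12, authorship .......1...2
After op 2 (move_left): buffer="wevnviisoels" (len 12), cursors c1@7 c2@11, authorship .......1...2
After op 3 (insert('a')): buffer="wevnviiasoelas" (len 14), cursors c1@8 c2@13, authorship .......11...22
After op 4 (add_cursor(10)): buffer="wevnviiasoelas" (len 14), cursors c1@8 c3@10 c2@13, authorship .......11...22
After op 5 (delete): buffer="wevnviisels" (len 11), cursors c1@7 c3@8 c2@10, authorship .......1..2
After op 6 (insert('d')): buffer="wevnviidsdelds" (len 14), cursors c1@8 c3@10 c2@13, authorship .......113..22
After op 7 (move_left): buffer="wevnviidsdelds" (len 14), cursors c1@7 c3@9 c2@12, authorship .......113..22

Answer: 7 12 9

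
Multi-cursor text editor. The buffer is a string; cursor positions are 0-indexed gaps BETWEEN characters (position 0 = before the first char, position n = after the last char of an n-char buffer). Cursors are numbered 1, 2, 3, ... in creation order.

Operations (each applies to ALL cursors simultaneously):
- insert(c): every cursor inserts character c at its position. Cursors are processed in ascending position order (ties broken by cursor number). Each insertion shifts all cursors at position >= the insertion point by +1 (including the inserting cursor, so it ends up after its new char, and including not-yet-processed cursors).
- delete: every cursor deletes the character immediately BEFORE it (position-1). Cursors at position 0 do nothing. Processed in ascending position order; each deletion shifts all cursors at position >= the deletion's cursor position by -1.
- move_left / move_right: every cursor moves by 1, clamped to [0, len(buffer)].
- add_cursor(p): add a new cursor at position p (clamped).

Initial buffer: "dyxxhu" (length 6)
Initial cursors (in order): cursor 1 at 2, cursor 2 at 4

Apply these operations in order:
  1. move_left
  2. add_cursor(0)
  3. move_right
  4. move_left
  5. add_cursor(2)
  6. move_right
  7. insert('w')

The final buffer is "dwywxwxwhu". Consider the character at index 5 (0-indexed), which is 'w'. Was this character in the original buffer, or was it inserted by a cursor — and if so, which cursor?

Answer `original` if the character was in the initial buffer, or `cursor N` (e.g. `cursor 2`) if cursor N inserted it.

Answer: cursor 4

Derivation:
After op 1 (move_left): buffer="dyxxhu" (len 6), cursors c1@1 c2@3, authorship ......
After op 2 (add_cursor(0)): buffer="dyxxhu" (len 6), cursors c3@0 c1@1 c2@3, authorship ......
After op 3 (move_right): buffer="dyxxhu" (len 6), cursors c3@1 c1@2 c2@4, authorship ......
After op 4 (move_left): buffer="dyxxhu" (len 6), cursors c3@0 c1@1 c2@3, authorship ......
After op 5 (add_cursor(2)): buffer="dyxxhu" (len 6), cursors c3@0 c1@1 c4@2 c2@3, authorship ......
After op 6 (move_right): buffer="dyxxhu" (len 6), cursors c3@1 c1@2 c4@3 c2@4, authorship ......
After op 7 (insert('w')): buffer="dwywxwxwhu" (len 10), cursors c3@2 c1@4 c4@6 c2@8, authorship .3.1.4.2..
Authorship (.=original, N=cursor N): . 3 . 1 . 4 . 2 . .
Index 5: author = 4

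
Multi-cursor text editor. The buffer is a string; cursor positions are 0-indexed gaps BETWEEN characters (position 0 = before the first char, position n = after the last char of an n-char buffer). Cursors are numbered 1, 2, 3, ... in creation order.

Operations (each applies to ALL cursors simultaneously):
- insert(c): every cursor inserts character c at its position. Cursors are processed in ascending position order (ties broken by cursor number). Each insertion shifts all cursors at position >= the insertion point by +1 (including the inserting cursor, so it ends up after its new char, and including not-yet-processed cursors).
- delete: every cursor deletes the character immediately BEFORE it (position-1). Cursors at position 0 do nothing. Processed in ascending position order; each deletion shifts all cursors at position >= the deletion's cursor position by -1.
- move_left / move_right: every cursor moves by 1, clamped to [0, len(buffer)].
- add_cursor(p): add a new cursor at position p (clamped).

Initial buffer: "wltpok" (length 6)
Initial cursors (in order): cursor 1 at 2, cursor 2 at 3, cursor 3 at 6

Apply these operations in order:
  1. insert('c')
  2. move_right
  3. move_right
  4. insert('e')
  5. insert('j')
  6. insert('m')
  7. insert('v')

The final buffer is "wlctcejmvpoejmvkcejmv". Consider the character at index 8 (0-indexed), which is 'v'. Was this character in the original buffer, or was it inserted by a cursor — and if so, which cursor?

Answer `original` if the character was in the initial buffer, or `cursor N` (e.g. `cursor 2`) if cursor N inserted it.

Answer: cursor 1

Derivation:
After op 1 (insert('c')): buffer="wlctcpokc" (len 9), cursors c1@3 c2@5 c3@9, authorship ..1.2...3
After op 2 (move_right): buffer="wlctcpokc" (len 9), cursors c1@4 c2@6 c3@9, authorship ..1.2...3
After op 3 (move_right): buffer="wlctcpokc" (len 9), cursors c1@5 c2@7 c3@9, authorship ..1.2...3
After op 4 (insert('e')): buffer="wlctcepoekce" (len 12), cursors c1@6 c2@9 c3@12, authorship ..1.21..2.33
After op 5 (insert('j')): buffer="wlctcejpoejkcej" (len 15), cursors c1@7 c2@11 c3@15, authorship ..1.211..22.333
After op 6 (insert('m')): buffer="wlctcejmpoejmkcejm" (len 18), cursors c1@8 c2@13 c3@18, authorship ..1.2111..222.3333
After op 7 (insert('v')): buffer="wlctcejmvpoejmvkcejmv" (len 21), cursors c1@9 c2@15 c3@21, authorship ..1.21111..2222.33333
Authorship (.=original, N=cursor N): . . 1 . 2 1 1 1 1 . . 2 2 2 2 . 3 3 3 3 3
Index 8: author = 1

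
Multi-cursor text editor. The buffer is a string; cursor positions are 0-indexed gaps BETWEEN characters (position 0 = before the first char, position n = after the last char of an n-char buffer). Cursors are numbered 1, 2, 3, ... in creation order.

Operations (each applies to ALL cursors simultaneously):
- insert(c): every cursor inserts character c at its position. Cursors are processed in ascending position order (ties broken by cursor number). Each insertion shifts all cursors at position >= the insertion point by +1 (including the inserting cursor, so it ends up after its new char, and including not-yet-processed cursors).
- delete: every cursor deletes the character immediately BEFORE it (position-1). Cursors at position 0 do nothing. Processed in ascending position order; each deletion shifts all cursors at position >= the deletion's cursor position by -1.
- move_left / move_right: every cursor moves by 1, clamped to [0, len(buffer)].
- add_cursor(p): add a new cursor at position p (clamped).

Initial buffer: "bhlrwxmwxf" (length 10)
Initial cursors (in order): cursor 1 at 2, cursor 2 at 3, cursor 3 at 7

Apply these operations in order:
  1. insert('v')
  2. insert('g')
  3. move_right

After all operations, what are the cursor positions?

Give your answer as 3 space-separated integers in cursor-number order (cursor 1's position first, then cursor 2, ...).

Answer: 5 8 14

Derivation:
After op 1 (insert('v')): buffer="bhvlvrwxmvwxf" (len 13), cursors c1@3 c2@5 c3@10, authorship ..1.2....3...
After op 2 (insert('g')): buffer="bhvglvgrwxmvgwxf" (len 16), cursors c1@4 c2@7 c3@13, authorship ..11.22....33...
After op 3 (move_right): buffer="bhvglvgrwxmvgwxf" (len 16), cursors c1@5 c2@8 c3@14, authorship ..11.22....33...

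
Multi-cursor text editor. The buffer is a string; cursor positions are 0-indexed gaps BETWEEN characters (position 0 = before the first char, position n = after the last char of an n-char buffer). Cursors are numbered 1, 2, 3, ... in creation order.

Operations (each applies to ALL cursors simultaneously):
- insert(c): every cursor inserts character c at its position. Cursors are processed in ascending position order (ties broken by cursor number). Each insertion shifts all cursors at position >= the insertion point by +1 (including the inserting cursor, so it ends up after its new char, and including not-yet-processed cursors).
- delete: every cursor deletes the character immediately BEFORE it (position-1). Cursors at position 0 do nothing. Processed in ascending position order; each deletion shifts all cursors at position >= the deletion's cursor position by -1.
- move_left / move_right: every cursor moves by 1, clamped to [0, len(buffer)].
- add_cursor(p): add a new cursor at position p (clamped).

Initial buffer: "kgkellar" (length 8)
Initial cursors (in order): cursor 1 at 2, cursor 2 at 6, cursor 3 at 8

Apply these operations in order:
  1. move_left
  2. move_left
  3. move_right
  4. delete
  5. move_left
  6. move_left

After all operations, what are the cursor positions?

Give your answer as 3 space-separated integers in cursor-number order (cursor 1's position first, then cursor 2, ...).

After op 1 (move_left): buffer="kgkellar" (len 8), cursors c1@1 c2@5 c3@7, authorship ........
After op 2 (move_left): buffer="kgkellar" (len 8), cursors c1@0 c2@4 c3@6, authorship ........
After op 3 (move_right): buffer="kgkellar" (len 8), cursors c1@1 c2@5 c3@7, authorship ........
After op 4 (delete): buffer="gkelr" (len 5), cursors c1@0 c2@3 c3@4, authorship .....
After op 5 (move_left): buffer="gkelr" (len 5), cursors c1@0 c2@2 c3@3, authorship .....
After op 6 (move_left): buffer="gkelr" (len 5), cursors c1@0 c2@1 c3@2, authorship .....

Answer: 0 1 2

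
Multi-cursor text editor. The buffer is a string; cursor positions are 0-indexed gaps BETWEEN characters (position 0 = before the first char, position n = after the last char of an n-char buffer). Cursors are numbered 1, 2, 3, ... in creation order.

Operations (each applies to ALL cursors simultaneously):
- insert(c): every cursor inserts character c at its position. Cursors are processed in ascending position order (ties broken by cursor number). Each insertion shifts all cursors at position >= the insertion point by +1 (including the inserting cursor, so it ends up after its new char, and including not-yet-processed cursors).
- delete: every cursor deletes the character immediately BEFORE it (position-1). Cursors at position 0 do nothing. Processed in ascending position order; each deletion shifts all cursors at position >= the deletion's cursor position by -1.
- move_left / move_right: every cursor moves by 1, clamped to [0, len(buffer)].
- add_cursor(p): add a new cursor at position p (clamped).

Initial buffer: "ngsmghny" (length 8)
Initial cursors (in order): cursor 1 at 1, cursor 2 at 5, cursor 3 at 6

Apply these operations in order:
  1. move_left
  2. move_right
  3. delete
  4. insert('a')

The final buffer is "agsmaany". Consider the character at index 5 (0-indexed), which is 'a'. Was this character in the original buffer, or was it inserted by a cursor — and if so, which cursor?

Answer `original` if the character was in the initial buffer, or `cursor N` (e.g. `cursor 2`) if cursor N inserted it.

After op 1 (move_left): buffer="ngsmghny" (len 8), cursors c1@0 c2@4 c3@5, authorship ........
After op 2 (move_right): buffer="ngsmghny" (len 8), cursors c1@1 c2@5 c3@6, authorship ........
After op 3 (delete): buffer="gsmny" (len 5), cursors c1@0 c2@3 c3@3, authorship .....
After op 4 (insert('a')): buffer="agsmaany" (len 8), cursors c1@1 c2@6 c3@6, authorship 1...23..
Authorship (.=original, N=cursor N): 1 . . . 2 3 . .
Index 5: author = 3

Answer: cursor 3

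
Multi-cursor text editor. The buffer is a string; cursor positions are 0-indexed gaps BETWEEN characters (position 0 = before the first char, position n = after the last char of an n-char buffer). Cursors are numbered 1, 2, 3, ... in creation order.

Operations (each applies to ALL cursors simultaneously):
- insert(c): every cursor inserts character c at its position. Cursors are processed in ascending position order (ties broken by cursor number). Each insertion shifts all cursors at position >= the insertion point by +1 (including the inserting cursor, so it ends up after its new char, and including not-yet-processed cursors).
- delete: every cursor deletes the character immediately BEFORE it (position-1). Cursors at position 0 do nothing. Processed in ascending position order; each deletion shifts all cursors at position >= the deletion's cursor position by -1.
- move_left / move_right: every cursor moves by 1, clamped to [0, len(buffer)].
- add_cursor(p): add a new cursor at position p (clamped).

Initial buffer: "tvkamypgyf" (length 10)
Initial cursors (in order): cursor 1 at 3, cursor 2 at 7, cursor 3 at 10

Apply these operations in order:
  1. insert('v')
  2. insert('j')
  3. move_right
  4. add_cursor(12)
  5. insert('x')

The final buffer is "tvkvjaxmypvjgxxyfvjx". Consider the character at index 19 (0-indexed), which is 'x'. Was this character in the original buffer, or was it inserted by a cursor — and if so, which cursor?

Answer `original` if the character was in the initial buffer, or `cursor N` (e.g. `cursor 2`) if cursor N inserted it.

Answer: cursor 3

Derivation:
After op 1 (insert('v')): buffer="tvkvamypvgyfv" (len 13), cursors c1@4 c2@9 c3@13, authorship ...1....2...3
After op 2 (insert('j')): buffer="tvkvjamypvjgyfvj" (len 16), cursors c1@5 c2@11 c3@16, authorship ...11....22...33
After op 3 (move_right): buffer="tvkvjamypvjgyfvj" (len 16), cursors c1@6 c2@12 c3@16, authorship ...11....22...33
After op 4 (add_cursor(12)): buffer="tvkvjamypvjgyfvj" (len 16), cursors c1@6 c2@12 c4@12 c3@16, authorship ...11....22...33
After op 5 (insert('x')): buffer="tvkvjaxmypvjgxxyfvjx" (len 20), cursors c1@7 c2@15 c4@15 c3@20, authorship ...11.1...22.24..333
Authorship (.=original, N=cursor N): . . . 1 1 . 1 . . . 2 2 . 2 4 . . 3 3 3
Index 19: author = 3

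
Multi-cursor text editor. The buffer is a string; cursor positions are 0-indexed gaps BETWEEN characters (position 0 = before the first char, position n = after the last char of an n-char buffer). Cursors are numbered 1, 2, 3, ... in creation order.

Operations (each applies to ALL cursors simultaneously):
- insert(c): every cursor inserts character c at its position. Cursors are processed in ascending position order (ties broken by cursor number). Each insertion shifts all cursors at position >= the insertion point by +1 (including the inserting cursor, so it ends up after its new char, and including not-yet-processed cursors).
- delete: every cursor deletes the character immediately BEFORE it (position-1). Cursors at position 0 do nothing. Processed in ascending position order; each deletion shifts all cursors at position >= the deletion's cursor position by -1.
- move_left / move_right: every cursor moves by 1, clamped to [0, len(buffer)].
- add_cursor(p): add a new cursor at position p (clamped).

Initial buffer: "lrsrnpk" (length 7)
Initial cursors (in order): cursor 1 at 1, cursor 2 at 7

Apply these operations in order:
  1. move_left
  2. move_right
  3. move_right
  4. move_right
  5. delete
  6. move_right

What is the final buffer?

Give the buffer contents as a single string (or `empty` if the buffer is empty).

After op 1 (move_left): buffer="lrsrnpk" (len 7), cursors c1@0 c2@6, authorship .......
After op 2 (move_right): buffer="lrsrnpk" (len 7), cursors c1@1 c2@7, authorship .......
After op 3 (move_right): buffer="lrsrnpk" (len 7), cursors c1@2 c2@7, authorship .......
After op 4 (move_right): buffer="lrsrnpk" (len 7), cursors c1@3 c2@7, authorship .......
After op 5 (delete): buffer="lrrnp" (len 5), cursors c1@2 c2@5, authorship .....
After op 6 (move_right): buffer="lrrnp" (len 5), cursors c1@3 c2@5, authorship .....

Answer: lrrnp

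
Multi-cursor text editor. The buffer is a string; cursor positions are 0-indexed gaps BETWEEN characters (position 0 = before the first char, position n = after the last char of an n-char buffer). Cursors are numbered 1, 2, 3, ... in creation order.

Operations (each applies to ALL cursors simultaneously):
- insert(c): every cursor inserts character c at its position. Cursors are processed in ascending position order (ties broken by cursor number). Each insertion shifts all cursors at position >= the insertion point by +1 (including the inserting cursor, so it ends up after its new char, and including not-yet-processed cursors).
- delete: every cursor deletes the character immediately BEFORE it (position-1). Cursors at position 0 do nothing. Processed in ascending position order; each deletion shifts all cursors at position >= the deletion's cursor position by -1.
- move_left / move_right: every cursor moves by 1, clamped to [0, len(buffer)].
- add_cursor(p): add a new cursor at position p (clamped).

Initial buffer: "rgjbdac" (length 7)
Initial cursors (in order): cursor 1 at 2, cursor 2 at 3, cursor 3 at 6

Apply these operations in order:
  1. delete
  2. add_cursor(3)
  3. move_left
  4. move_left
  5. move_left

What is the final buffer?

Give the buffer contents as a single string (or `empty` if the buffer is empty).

Answer: rbdc

Derivation:
After op 1 (delete): buffer="rbdc" (len 4), cursors c1@1 c2@1 c3@3, authorship ....
After op 2 (add_cursor(3)): buffer="rbdc" (len 4), cursors c1@1 c2@1 c3@3 c4@3, authorship ....
After op 3 (move_left): buffer="rbdc" (len 4), cursors c1@0 c2@0 c3@2 c4@2, authorship ....
After op 4 (move_left): buffer="rbdc" (len 4), cursors c1@0 c2@0 c3@1 c4@1, authorship ....
After op 5 (move_left): buffer="rbdc" (len 4), cursors c1@0 c2@0 c3@0 c4@0, authorship ....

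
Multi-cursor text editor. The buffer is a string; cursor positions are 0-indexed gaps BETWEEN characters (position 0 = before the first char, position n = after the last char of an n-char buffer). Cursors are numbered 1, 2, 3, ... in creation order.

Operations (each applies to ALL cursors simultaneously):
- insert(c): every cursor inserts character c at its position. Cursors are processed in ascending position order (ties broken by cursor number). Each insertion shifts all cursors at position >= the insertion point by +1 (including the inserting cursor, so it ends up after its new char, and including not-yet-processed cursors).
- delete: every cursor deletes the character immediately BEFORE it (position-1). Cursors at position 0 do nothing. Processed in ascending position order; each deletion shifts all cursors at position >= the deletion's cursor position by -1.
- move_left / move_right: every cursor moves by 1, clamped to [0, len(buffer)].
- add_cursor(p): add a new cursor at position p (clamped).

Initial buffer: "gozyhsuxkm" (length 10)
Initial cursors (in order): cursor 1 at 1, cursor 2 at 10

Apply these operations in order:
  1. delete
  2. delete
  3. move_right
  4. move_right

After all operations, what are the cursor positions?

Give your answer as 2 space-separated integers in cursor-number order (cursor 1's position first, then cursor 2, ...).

Answer: 2 7

Derivation:
After op 1 (delete): buffer="ozyhsuxk" (len 8), cursors c1@0 c2@8, authorship ........
After op 2 (delete): buffer="ozyhsux" (len 7), cursors c1@0 c2@7, authorship .......
After op 3 (move_right): buffer="ozyhsux" (len 7), cursors c1@1 c2@7, authorship .......
After op 4 (move_right): buffer="ozyhsux" (len 7), cursors c1@2 c2@7, authorship .......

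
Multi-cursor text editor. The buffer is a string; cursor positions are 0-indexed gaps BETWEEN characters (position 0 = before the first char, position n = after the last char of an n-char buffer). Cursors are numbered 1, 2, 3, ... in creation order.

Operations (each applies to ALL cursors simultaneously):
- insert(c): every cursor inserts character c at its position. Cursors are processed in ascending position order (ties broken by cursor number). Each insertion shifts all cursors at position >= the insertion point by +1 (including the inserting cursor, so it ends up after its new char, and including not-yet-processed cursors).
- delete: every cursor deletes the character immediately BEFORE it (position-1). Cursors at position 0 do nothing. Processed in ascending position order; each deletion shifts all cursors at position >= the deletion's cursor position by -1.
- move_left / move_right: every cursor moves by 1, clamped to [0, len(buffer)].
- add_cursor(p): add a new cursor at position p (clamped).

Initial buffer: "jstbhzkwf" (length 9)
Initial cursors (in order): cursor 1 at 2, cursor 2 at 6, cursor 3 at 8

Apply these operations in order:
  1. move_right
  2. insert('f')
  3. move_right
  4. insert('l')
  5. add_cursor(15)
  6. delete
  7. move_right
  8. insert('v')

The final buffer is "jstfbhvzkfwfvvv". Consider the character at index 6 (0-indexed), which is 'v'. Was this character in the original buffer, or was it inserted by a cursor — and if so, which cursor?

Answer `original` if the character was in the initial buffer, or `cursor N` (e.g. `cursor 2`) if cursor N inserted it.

After op 1 (move_right): buffer="jstbhzkwf" (len 9), cursors c1@3 c2@7 c3@9, authorship .........
After op 2 (insert('f')): buffer="jstfbhzkfwff" (len 12), cursors c1@4 c2@9 c3@12, authorship ...1....2..3
After op 3 (move_right): buffer="jstfbhzkfwff" (len 12), cursors c1@5 c2@10 c3@12, authorship ...1....2..3
After op 4 (insert('l')): buffer="jstfblhzkfwlffl" (len 15), cursors c1@6 c2@12 c3@15, authorship ...1.1...2.2.33
After op 5 (add_cursor(15)): buffer="jstfblhzkfwlffl" (len 15), cursors c1@6 c2@12 c3@15 c4@15, authorship ...1.1...2.2.33
After op 6 (delete): buffer="jstfbhzkfwf" (len 11), cursors c1@5 c2@10 c3@11 c4@11, authorship ...1....2..
After op 7 (move_right): buffer="jstfbhzkfwf" (len 11), cursors c1@6 c2@11 c3@11 c4@11, authorship ...1....2..
After op 8 (insert('v')): buffer="jstfbhvzkfwfvvv" (len 15), cursors c1@7 c2@15 c3@15 c4@15, authorship ...1..1..2..234
Authorship (.=original, N=cursor N): . . . 1 . . 1 . . 2 . . 2 3 4
Index 6: author = 1

Answer: cursor 1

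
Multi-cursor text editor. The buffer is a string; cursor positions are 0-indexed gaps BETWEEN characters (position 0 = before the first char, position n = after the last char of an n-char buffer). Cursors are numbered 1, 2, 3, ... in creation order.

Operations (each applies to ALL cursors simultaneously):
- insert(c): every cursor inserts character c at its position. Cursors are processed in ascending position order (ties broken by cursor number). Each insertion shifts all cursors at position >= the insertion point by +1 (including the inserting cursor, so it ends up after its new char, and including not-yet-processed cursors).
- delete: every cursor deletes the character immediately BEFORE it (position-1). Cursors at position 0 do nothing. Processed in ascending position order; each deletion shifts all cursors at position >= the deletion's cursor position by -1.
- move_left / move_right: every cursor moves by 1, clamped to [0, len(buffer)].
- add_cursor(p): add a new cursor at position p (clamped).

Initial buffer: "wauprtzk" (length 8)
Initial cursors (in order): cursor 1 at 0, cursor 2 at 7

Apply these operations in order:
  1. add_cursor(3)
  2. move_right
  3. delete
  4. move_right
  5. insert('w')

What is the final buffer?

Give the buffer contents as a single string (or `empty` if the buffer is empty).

After op 1 (add_cursor(3)): buffer="wauprtzk" (len 8), cursors c1@0 c3@3 c2@7, authorship ........
After op 2 (move_right): buffer="wauprtzk" (len 8), cursors c1@1 c3@4 c2@8, authorship ........
After op 3 (delete): buffer="aurtz" (len 5), cursors c1@0 c3@2 c2@5, authorship .....
After op 4 (move_right): buffer="aurtz" (len 5), cursors c1@1 c3@3 c2@5, authorship .....
After op 5 (insert('w')): buffer="awurwtzw" (len 8), cursors c1@2 c3@5 c2@8, authorship .1..3..2

Answer: awurwtzw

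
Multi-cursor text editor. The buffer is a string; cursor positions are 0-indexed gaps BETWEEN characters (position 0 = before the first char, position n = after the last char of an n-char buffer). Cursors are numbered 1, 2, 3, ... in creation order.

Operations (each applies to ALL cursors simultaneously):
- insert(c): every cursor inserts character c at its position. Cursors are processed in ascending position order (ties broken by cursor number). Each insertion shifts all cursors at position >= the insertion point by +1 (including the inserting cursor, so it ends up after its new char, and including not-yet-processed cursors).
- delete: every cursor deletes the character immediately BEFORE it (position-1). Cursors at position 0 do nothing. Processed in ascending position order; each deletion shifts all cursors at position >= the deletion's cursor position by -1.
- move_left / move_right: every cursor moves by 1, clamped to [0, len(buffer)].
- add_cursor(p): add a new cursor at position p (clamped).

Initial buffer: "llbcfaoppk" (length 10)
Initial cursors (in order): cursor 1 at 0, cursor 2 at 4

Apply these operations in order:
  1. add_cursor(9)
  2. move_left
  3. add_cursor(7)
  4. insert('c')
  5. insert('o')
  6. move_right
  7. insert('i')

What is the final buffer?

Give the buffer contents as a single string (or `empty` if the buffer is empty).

Answer: colilbcocifaocopicopik

Derivation:
After op 1 (add_cursor(9)): buffer="llbcfaoppk" (len 10), cursors c1@0 c2@4 c3@9, authorship ..........
After op 2 (move_left): buffer="llbcfaoppk" (len 10), cursors c1@0 c2@3 c3@8, authorship ..........
After op 3 (add_cursor(7)): buffer="llbcfaoppk" (len 10), cursors c1@0 c2@3 c4@7 c3@8, authorship ..........
After op 4 (insert('c')): buffer="cllbccfaocpcpk" (len 14), cursors c1@1 c2@5 c4@10 c3@12, authorship 1...2....4.3..
After op 5 (insert('o')): buffer="collbcocfaocopcopk" (len 18), cursors c1@2 c2@7 c4@13 c3@16, authorship 11...22....44.33..
After op 6 (move_right): buffer="collbcocfaocopcopk" (len 18), cursors c1@3 c2@8 c4@14 c3@17, authorship 11...22....44.33..
After op 7 (insert('i')): buffer="colilbcocifaocopicopik" (len 22), cursors c1@4 c2@10 c4@17 c3@21, authorship 11.1..22.2...44.433.3.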